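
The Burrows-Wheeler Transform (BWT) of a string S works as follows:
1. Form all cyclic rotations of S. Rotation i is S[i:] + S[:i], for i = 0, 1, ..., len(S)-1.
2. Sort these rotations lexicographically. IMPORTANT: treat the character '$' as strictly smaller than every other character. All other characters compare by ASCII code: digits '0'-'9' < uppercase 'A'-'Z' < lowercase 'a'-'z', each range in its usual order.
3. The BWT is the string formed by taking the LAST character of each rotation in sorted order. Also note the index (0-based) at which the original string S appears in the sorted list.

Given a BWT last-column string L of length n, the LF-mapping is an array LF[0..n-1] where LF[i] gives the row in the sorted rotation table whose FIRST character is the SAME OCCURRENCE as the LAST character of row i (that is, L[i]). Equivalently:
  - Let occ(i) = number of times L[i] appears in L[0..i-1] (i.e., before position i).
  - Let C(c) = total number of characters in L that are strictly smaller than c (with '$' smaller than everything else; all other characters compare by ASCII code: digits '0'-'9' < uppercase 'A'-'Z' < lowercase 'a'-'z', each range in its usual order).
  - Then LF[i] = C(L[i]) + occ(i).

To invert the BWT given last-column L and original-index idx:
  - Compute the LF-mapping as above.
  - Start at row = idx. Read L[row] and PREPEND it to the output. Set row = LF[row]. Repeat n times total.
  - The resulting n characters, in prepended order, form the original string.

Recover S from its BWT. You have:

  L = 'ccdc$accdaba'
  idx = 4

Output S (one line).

Answer: bdaccadccac$

Derivation:
LF mapping: 5 6 10 7 0 1 8 9 11 2 4 3
Walk LF starting at row 4, prepending L[row]:
  step 1: row=4, L[4]='$', prepend. Next row=LF[4]=0
  step 2: row=0, L[0]='c', prepend. Next row=LF[0]=5
  step 3: row=5, L[5]='a', prepend. Next row=LF[5]=1
  step 4: row=1, L[1]='c', prepend. Next row=LF[1]=6
  step 5: row=6, L[6]='c', prepend. Next row=LF[6]=8
  step 6: row=8, L[8]='d', prepend. Next row=LF[8]=11
  step 7: row=11, L[11]='a', prepend. Next row=LF[11]=3
  step 8: row=3, L[3]='c', prepend. Next row=LF[3]=7
  step 9: row=7, L[7]='c', prepend. Next row=LF[7]=9
  step 10: row=9, L[9]='a', prepend. Next row=LF[9]=2
  step 11: row=2, L[2]='d', prepend. Next row=LF[2]=10
  step 12: row=10, L[10]='b', prepend. Next row=LF[10]=4
Reversed output: bdaccadccac$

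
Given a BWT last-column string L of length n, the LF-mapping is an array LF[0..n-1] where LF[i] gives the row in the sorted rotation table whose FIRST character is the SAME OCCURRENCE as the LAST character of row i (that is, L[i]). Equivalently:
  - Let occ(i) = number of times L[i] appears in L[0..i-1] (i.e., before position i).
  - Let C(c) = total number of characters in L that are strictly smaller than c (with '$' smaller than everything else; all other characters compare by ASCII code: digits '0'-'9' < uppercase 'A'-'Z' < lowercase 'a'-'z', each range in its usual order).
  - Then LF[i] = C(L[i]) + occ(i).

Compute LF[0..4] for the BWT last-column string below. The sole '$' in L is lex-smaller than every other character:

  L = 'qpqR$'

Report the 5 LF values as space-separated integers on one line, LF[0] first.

Answer: 3 2 4 1 0

Derivation:
Char counts: '$':1, 'R':1, 'p':1, 'q':2
C (first-col start): C('$')=0, C('R')=1, C('p')=2, C('q')=3
L[0]='q': occ=0, LF[0]=C('q')+0=3+0=3
L[1]='p': occ=0, LF[1]=C('p')+0=2+0=2
L[2]='q': occ=1, LF[2]=C('q')+1=3+1=4
L[3]='R': occ=0, LF[3]=C('R')+0=1+0=1
L[4]='$': occ=0, LF[4]=C('$')+0=0+0=0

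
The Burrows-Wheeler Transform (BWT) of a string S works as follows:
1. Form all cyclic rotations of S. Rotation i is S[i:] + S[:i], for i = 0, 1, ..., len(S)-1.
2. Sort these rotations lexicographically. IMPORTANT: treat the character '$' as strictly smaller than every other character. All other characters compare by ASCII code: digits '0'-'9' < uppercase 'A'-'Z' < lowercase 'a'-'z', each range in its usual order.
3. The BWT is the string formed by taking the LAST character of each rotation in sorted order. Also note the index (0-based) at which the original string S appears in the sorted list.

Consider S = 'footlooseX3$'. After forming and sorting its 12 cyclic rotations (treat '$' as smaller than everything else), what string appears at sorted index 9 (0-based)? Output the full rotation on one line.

All 12 rotations (rotation i = S[i:]+S[:i]):
  rot[0] = footlooseX3$
  rot[1] = ootlooseX3$f
  rot[2] = otlooseX3$fo
  rot[3] = tlooseX3$foo
  rot[4] = looseX3$foot
  rot[5] = ooseX3$footl
  rot[6] = oseX3$footlo
  rot[7] = seX3$footloo
  rot[8] = eX3$footloos
  rot[9] = X3$footloose
  rot[10] = 3$footlooseX
  rot[11] = $footlooseX3
Sorted (with $ < everything):
  sorted[0] = $footlooseX3
  sorted[1] = 3$footlooseX
  sorted[2] = X3$footloose
  sorted[3] = eX3$footloos
  sorted[4] = footlooseX3$
  sorted[5] = looseX3$foot
  sorted[6] = ooseX3$footl
  sorted[7] = ootlooseX3$f
  sorted[8] = oseX3$footlo
  sorted[9] = otlooseX3$fo
  sorted[10] = seX3$footloo
  sorted[11] = tlooseX3$foo
sorted[9] = otlooseX3$fo

Answer: otlooseX3$fo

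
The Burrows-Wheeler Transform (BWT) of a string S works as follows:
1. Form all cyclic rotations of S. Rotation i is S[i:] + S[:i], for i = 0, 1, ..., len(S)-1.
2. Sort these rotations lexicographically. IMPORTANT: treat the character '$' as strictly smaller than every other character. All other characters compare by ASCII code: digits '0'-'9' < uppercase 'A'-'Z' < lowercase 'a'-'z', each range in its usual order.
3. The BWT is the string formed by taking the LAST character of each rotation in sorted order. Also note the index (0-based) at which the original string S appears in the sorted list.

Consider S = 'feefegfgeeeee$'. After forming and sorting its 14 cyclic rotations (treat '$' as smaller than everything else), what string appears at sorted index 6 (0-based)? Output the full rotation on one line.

All 14 rotations (rotation i = S[i:]+S[:i]):
  rot[0] = feefegfgeeeee$
  rot[1] = eefegfgeeeee$f
  rot[2] = efegfgeeeee$fe
  rot[3] = fegfgeeeee$fee
  rot[4] = egfgeeeee$feef
  rot[5] = gfgeeeee$feefe
  rot[6] = fgeeeee$feefeg
  rot[7] = geeeee$feefegf
  rot[8] = eeeee$feefegfg
  rot[9] = eeee$feefegfge
  rot[10] = eee$feefegfgee
  rot[11] = ee$feefegfgeee
  rot[12] = e$feefegfgeeee
  rot[13] = $feefegfgeeeee
Sorted (with $ < everything):
  sorted[0] = $feefegfgeeeee
  sorted[1] = e$feefegfgeeee
  sorted[2] = ee$feefegfgeee
  sorted[3] = eee$feefegfgee
  sorted[4] = eeee$feefegfge
  sorted[5] = eeeee$feefegfg
  sorted[6] = eefegfgeeeee$f
  sorted[7] = efegfgeeeee$fe
  sorted[8] = egfgeeeee$feef
  sorted[9] = feefegfgeeeee$
  sorted[10] = fegfgeeeee$fee
  sorted[11] = fgeeeee$feefeg
  sorted[12] = geeeee$feefegf
  sorted[13] = gfgeeeee$feefe
sorted[6] = eefegfgeeeee$f

Answer: eefegfgeeeee$f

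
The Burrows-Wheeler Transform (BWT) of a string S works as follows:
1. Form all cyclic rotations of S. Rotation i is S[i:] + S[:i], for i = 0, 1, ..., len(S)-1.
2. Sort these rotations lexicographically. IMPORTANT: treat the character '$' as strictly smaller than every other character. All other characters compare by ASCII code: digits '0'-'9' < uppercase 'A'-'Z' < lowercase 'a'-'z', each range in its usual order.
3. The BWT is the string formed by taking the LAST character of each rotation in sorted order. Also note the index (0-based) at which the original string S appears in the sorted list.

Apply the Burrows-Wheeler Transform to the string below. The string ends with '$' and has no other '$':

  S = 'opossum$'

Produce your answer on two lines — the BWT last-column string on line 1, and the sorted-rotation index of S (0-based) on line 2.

Answer: mu$pooss
2

Derivation:
All 8 rotations (rotation i = S[i:]+S[:i]):
  rot[0] = opossum$
  rot[1] = possum$o
  rot[2] = ossum$op
  rot[3] = ssum$opo
  rot[4] = sum$opos
  rot[5] = um$oposs
  rot[6] = m$opossu
  rot[7] = $opossum
Sorted (with $ < everything):
  sorted[0] = $opossum  (last char: 'm')
  sorted[1] = m$opossu  (last char: 'u')
  sorted[2] = opossum$  (last char: '$')
  sorted[3] = ossum$op  (last char: 'p')
  sorted[4] = possum$o  (last char: 'o')
  sorted[5] = ssum$opo  (last char: 'o')
  sorted[6] = sum$opos  (last char: 's')
  sorted[7] = um$oposs  (last char: 's')
Last column: mu$pooss
Original string S is at sorted index 2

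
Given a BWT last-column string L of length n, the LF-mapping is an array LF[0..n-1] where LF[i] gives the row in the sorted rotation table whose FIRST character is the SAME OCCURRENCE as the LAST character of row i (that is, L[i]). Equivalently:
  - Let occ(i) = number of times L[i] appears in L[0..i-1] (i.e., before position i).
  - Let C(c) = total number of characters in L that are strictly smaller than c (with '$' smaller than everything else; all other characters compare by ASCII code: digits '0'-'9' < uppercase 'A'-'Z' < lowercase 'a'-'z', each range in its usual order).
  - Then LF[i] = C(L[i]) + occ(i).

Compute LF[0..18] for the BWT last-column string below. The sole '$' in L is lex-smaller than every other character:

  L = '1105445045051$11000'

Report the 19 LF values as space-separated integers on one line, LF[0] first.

Answer: 7 8 1 15 12 13 16 2 14 17 3 18 9 0 10 11 4 5 6

Derivation:
Char counts: '$':1, '0':6, '1':5, '4':3, '5':4
C (first-col start): C('$')=0, C('0')=1, C('1')=7, C('4')=12, C('5')=15
L[0]='1': occ=0, LF[0]=C('1')+0=7+0=7
L[1]='1': occ=1, LF[1]=C('1')+1=7+1=8
L[2]='0': occ=0, LF[2]=C('0')+0=1+0=1
L[3]='5': occ=0, LF[3]=C('5')+0=15+0=15
L[4]='4': occ=0, LF[4]=C('4')+0=12+0=12
L[5]='4': occ=1, LF[5]=C('4')+1=12+1=13
L[6]='5': occ=1, LF[6]=C('5')+1=15+1=16
L[7]='0': occ=1, LF[7]=C('0')+1=1+1=2
L[8]='4': occ=2, LF[8]=C('4')+2=12+2=14
L[9]='5': occ=2, LF[9]=C('5')+2=15+2=17
L[10]='0': occ=2, LF[10]=C('0')+2=1+2=3
L[11]='5': occ=3, LF[11]=C('5')+3=15+3=18
L[12]='1': occ=2, LF[12]=C('1')+2=7+2=9
L[13]='$': occ=0, LF[13]=C('$')+0=0+0=0
L[14]='1': occ=3, LF[14]=C('1')+3=7+3=10
L[15]='1': occ=4, LF[15]=C('1')+4=7+4=11
L[16]='0': occ=3, LF[16]=C('0')+3=1+3=4
L[17]='0': occ=4, LF[17]=C('0')+4=1+4=5
L[18]='0': occ=5, LF[18]=C('0')+5=1+5=6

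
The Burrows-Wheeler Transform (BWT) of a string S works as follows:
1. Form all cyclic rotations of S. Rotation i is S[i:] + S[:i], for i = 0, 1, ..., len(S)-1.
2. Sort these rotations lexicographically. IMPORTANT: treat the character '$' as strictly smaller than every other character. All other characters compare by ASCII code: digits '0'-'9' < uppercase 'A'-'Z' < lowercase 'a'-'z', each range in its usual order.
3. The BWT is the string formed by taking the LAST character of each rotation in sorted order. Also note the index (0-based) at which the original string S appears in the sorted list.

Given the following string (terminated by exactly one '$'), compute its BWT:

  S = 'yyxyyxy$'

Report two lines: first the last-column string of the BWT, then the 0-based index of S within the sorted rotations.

All 8 rotations (rotation i = S[i:]+S[:i]):
  rot[0] = yyxyyxy$
  rot[1] = yxyyxy$y
  rot[2] = xyyxy$yy
  rot[3] = yyxy$yyx
  rot[4] = yxy$yyxy
  rot[5] = xy$yyxyy
  rot[6] = y$yyxyyx
  rot[7] = $yyxyyxy
Sorted (with $ < everything):
  sorted[0] = $yyxyyxy  (last char: 'y')
  sorted[1] = xy$yyxyy  (last char: 'y')
  sorted[2] = xyyxy$yy  (last char: 'y')
  sorted[3] = y$yyxyyx  (last char: 'x')
  sorted[4] = yxy$yyxy  (last char: 'y')
  sorted[5] = yxyyxy$y  (last char: 'y')
  sorted[6] = yyxy$yyx  (last char: 'x')
  sorted[7] = yyxyyxy$  (last char: '$')
Last column: yyyxyyx$
Original string S is at sorted index 7

Answer: yyyxyyx$
7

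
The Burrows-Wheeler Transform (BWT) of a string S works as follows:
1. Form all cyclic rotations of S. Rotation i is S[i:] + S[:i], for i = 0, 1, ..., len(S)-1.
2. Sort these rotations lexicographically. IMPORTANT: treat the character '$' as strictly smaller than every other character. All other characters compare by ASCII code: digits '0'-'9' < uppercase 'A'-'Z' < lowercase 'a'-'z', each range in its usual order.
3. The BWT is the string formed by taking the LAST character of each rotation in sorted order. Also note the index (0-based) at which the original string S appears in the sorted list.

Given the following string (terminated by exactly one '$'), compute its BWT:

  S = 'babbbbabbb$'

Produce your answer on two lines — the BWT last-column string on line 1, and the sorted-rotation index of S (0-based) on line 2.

Answer: bbbbb$bbaba
5

Derivation:
All 11 rotations (rotation i = S[i:]+S[:i]):
  rot[0] = babbbbabbb$
  rot[1] = abbbbabbb$b
  rot[2] = bbbbabbb$ba
  rot[3] = bbbabbb$bab
  rot[4] = bbabbb$babb
  rot[5] = babbb$babbb
  rot[6] = abbb$babbbb
  rot[7] = bbb$babbbba
  rot[8] = bb$babbbbab
  rot[9] = b$babbbbabb
  rot[10] = $babbbbabbb
Sorted (with $ < everything):
  sorted[0] = $babbbbabbb  (last char: 'b')
  sorted[1] = abbb$babbbb  (last char: 'b')
  sorted[2] = abbbbabbb$b  (last char: 'b')
  sorted[3] = b$babbbbabb  (last char: 'b')
  sorted[4] = babbb$babbb  (last char: 'b')
  sorted[5] = babbbbabbb$  (last char: '$')
  sorted[6] = bb$babbbbab  (last char: 'b')
  sorted[7] = bbabbb$babb  (last char: 'b')
  sorted[8] = bbb$babbbba  (last char: 'a')
  sorted[9] = bbbabbb$bab  (last char: 'b')
  sorted[10] = bbbbabbb$ba  (last char: 'a')
Last column: bbbbb$bbaba
Original string S is at sorted index 5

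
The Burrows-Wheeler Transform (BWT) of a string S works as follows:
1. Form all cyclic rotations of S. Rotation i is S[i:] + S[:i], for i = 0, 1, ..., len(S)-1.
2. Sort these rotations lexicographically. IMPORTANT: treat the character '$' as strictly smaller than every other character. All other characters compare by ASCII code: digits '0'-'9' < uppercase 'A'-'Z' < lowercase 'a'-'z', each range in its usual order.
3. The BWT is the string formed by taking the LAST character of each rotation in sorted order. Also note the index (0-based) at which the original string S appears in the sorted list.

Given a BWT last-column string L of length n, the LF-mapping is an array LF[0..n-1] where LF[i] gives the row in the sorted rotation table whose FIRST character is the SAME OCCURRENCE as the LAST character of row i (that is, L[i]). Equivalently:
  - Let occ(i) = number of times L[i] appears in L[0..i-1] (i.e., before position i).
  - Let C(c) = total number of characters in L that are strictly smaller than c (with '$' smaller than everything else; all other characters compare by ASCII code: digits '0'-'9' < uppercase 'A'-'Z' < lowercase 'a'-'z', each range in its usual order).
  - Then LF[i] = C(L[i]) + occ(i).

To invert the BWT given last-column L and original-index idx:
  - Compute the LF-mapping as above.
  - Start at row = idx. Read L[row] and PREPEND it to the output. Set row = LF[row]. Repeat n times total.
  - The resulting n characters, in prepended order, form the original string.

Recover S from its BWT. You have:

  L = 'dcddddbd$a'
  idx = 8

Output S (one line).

LF mapping: 4 3 5 6 7 8 2 9 0 1
Walk LF starting at row 8, prepending L[row]:
  step 1: row=8, L[8]='$', prepend. Next row=LF[8]=0
  step 2: row=0, L[0]='d', prepend. Next row=LF[0]=4
  step 3: row=4, L[4]='d', prepend. Next row=LF[4]=7
  step 4: row=7, L[7]='d', prepend. Next row=LF[7]=9
  step 5: row=9, L[9]='a', prepend. Next row=LF[9]=1
  step 6: row=1, L[1]='c', prepend. Next row=LF[1]=3
  step 7: row=3, L[3]='d', prepend. Next row=LF[3]=6
  step 8: row=6, L[6]='b', prepend. Next row=LF[6]=2
  step 9: row=2, L[2]='d', prepend. Next row=LF[2]=5
  step 10: row=5, L[5]='d', prepend. Next row=LF[5]=8
Reversed output: ddbdcaddd$

Answer: ddbdcaddd$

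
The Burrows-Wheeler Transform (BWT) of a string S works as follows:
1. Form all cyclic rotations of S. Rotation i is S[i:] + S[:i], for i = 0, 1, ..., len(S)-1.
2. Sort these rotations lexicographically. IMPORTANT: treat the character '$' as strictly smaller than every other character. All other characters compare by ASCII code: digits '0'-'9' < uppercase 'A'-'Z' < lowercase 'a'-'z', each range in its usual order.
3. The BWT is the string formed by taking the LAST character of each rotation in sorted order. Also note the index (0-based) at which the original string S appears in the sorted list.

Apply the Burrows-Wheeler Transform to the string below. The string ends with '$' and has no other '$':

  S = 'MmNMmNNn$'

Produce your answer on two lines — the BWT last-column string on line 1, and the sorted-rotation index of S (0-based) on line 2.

All 9 rotations (rotation i = S[i:]+S[:i]):
  rot[0] = MmNMmNNn$
  rot[1] = mNMmNNn$M
  rot[2] = NMmNNn$Mm
  rot[3] = MmNNn$MmN
  rot[4] = mNNn$MmNM
  rot[5] = NNn$MmNMm
  rot[6] = Nn$MmNMmN
  rot[7] = n$MmNMmNN
  rot[8] = $MmNMmNNn
Sorted (with $ < everything):
  sorted[0] = $MmNMmNNn  (last char: 'n')
  sorted[1] = MmNMmNNn$  (last char: '$')
  sorted[2] = MmNNn$MmN  (last char: 'N')
  sorted[3] = NMmNNn$Mm  (last char: 'm')
  sorted[4] = NNn$MmNMm  (last char: 'm')
  sorted[5] = Nn$MmNMmN  (last char: 'N')
  sorted[6] = mNMmNNn$M  (last char: 'M')
  sorted[7] = mNNn$MmNM  (last char: 'M')
  sorted[8] = n$MmNMmNN  (last char: 'N')
Last column: n$NmmNMMN
Original string S is at sorted index 1

Answer: n$NmmNMMN
1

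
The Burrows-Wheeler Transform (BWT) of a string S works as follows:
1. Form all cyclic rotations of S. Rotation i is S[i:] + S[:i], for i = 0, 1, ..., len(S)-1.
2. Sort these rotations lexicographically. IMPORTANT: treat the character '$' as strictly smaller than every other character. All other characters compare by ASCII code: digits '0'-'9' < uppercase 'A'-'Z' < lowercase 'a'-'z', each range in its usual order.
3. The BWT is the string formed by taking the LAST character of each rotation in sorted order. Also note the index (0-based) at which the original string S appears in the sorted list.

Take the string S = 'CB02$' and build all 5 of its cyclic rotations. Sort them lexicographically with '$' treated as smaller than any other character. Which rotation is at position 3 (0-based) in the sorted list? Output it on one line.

Answer: B02$C

Derivation:
All 5 rotations (rotation i = S[i:]+S[:i]):
  rot[0] = CB02$
  rot[1] = B02$C
  rot[2] = 02$CB
  rot[3] = 2$CB0
  rot[4] = $CB02
Sorted (with $ < everything):
  sorted[0] = $CB02
  sorted[1] = 02$CB
  sorted[2] = 2$CB0
  sorted[3] = B02$C
  sorted[4] = CB02$
sorted[3] = B02$C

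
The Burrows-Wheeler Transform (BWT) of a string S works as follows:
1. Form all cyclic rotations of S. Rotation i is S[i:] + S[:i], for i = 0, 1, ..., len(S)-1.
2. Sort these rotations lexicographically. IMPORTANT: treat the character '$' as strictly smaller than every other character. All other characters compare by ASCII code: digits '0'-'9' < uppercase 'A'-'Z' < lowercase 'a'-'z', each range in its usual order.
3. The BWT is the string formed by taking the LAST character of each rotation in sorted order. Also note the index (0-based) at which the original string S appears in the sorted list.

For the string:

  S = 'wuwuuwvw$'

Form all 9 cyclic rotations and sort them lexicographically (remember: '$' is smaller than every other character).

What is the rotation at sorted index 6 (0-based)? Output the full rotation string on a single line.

Answer: wuuwvw$wu

Derivation:
All 9 rotations (rotation i = S[i:]+S[:i]):
  rot[0] = wuwuuwvw$
  rot[1] = uwuuwvw$w
  rot[2] = wuuwvw$wu
  rot[3] = uuwvw$wuw
  rot[4] = uwvw$wuwu
  rot[5] = wvw$wuwuu
  rot[6] = vw$wuwuuw
  rot[7] = w$wuwuuwv
  rot[8] = $wuwuuwvw
Sorted (with $ < everything):
  sorted[0] = $wuwuuwvw
  sorted[1] = uuwvw$wuw
  sorted[2] = uwuuwvw$w
  sorted[3] = uwvw$wuwu
  sorted[4] = vw$wuwuuw
  sorted[5] = w$wuwuuwv
  sorted[6] = wuuwvw$wu
  sorted[7] = wuwuuwvw$
  sorted[8] = wvw$wuwuu
sorted[6] = wuuwvw$wu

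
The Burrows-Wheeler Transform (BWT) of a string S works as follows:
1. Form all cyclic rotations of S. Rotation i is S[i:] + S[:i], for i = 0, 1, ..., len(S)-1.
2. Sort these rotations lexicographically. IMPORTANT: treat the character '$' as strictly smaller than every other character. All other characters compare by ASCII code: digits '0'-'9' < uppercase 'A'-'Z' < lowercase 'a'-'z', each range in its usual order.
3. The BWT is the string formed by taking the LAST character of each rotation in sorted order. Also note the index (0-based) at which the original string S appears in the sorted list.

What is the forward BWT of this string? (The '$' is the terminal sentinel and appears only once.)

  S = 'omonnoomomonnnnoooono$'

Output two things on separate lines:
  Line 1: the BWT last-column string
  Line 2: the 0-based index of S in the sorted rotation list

Answer: ooooonononnnom$mmonoon
14

Derivation:
All 22 rotations (rotation i = S[i:]+S[:i]):
  rot[0] = omonnoomomonnnnoooono$
  rot[1] = monnoomomonnnnoooono$o
  rot[2] = onnoomomonnnnoooono$om
  rot[3] = nnoomomonnnnoooono$omo
  rot[4] = noomomonnnnoooono$omon
  rot[5] = oomomonnnnoooono$omonn
  rot[6] = omomonnnnoooono$omonno
  rot[7] = momonnnnoooono$omonnoo
  rot[8] = omonnnnoooono$omonnoom
  rot[9] = monnnnoooono$omonnoomo
  rot[10] = onnnnoooono$omonnoomom
  rot[11] = nnnnoooono$omonnoomomo
  rot[12] = nnnoooono$omonnoomomon
  rot[13] = nnoooono$omonnoomomonn
  rot[14] = noooono$omonnoomomonnn
  rot[15] = oooono$omonnoomomonnnn
  rot[16] = ooono$omonnoomomonnnno
  rot[17] = oono$omonnoomomonnnnoo
  rot[18] = ono$omonnoomomonnnnooo
  rot[19] = no$omonnoomomonnnnoooo
  rot[20] = o$omonnoomomonnnnoooon
  rot[21] = $omonnoomomonnnnoooono
Sorted (with $ < everything):
  sorted[0] = $omonnoomomonnnnoooono  (last char: 'o')
  sorted[1] = momonnnnoooono$omonnoo  (last char: 'o')
  sorted[2] = monnnnoooono$omonnoomo  (last char: 'o')
  sorted[3] = monnoomomonnnnoooono$o  (last char: 'o')
  sorted[4] = nnnnoooono$omonnoomomo  (last char: 'o')
  sorted[5] = nnnoooono$omonnoomomon  (last char: 'n')
  sorted[6] = nnoomomonnnnoooono$omo  (last char: 'o')
  sorted[7] = nnoooono$omonnoomomonn  (last char: 'n')
  sorted[8] = no$omonnoomomonnnnoooo  (last char: 'o')
  sorted[9] = noomomonnnnoooono$omon  (last char: 'n')
  sorted[10] = noooono$omonnoomomonnn  (last char: 'n')
  sorted[11] = o$omonnoomomonnnnoooon  (last char: 'n')
  sorted[12] = omomonnnnoooono$omonno  (last char: 'o')
  sorted[13] = omonnnnoooono$omonnoom  (last char: 'm')
  sorted[14] = omonnoomomonnnnoooono$  (last char: '$')
  sorted[15] = onnnnoooono$omonnoomom  (last char: 'm')
  sorted[16] = onnoomomonnnnoooono$om  (last char: 'm')
  sorted[17] = ono$omonnoomomonnnnooo  (last char: 'o')
  sorted[18] = oomomonnnnoooono$omonn  (last char: 'n')
  sorted[19] = oono$omonnoomomonnnnoo  (last char: 'o')
  sorted[20] = ooono$omonnoomomonnnno  (last char: 'o')
  sorted[21] = oooono$omonnoomomonnnn  (last char: 'n')
Last column: ooooonononnnom$mmonoon
Original string S is at sorted index 14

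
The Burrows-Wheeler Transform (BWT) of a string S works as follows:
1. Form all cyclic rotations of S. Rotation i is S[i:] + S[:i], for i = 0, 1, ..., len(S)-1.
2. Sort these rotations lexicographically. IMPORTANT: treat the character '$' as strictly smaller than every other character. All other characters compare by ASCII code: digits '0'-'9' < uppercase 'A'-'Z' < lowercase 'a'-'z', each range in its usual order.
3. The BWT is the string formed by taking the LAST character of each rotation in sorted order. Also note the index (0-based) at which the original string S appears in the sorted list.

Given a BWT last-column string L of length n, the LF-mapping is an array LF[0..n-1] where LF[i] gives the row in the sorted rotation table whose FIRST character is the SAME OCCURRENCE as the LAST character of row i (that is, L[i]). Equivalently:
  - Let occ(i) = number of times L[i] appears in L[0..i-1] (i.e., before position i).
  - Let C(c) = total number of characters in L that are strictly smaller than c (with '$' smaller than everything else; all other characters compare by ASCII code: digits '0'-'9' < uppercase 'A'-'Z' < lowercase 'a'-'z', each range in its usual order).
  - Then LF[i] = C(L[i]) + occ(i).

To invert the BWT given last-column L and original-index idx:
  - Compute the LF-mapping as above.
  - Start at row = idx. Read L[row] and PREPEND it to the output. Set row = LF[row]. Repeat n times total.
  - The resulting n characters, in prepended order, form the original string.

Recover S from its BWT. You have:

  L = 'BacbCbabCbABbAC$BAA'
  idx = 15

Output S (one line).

Answer: bBbCCAcAbAbaBaACbB$

Derivation:
LF mapping: 5 11 18 13 8 14 12 15 9 16 1 6 17 2 10 0 7 3 4
Walk LF starting at row 15, prepending L[row]:
  step 1: row=15, L[15]='$', prepend. Next row=LF[15]=0
  step 2: row=0, L[0]='B', prepend. Next row=LF[0]=5
  step 3: row=5, L[5]='b', prepend. Next row=LF[5]=14
  step 4: row=14, L[14]='C', prepend. Next row=LF[14]=10
  step 5: row=10, L[10]='A', prepend. Next row=LF[10]=1
  step 6: row=1, L[1]='a', prepend. Next row=LF[1]=11
  step 7: row=11, L[11]='B', prepend. Next row=LF[11]=6
  step 8: row=6, L[6]='a', prepend. Next row=LF[6]=12
  step 9: row=12, L[12]='b', prepend. Next row=LF[12]=17
  step 10: row=17, L[17]='A', prepend. Next row=LF[17]=3
  step 11: row=3, L[3]='b', prepend. Next row=LF[3]=13
  step 12: row=13, L[13]='A', prepend. Next row=LF[13]=2
  step 13: row=2, L[2]='c', prepend. Next row=LF[2]=18
  step 14: row=18, L[18]='A', prepend. Next row=LF[18]=4
  step 15: row=4, L[4]='C', prepend. Next row=LF[4]=8
  step 16: row=8, L[8]='C', prepend. Next row=LF[8]=9
  step 17: row=9, L[9]='b', prepend. Next row=LF[9]=16
  step 18: row=16, L[16]='B', prepend. Next row=LF[16]=7
  step 19: row=7, L[7]='b', prepend. Next row=LF[7]=15
Reversed output: bBbCCAcAbAbaBaACbB$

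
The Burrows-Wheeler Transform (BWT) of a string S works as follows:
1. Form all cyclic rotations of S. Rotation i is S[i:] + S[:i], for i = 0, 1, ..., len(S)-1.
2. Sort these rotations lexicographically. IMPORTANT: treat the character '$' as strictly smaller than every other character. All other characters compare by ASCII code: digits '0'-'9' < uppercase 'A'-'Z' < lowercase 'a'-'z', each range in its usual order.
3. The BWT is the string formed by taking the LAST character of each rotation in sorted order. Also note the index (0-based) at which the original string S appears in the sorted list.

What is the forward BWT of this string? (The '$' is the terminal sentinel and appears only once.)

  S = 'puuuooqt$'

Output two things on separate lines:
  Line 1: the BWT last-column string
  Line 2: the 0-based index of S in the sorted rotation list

All 9 rotations (rotation i = S[i:]+S[:i]):
  rot[0] = puuuooqt$
  rot[1] = uuuooqt$p
  rot[2] = uuooqt$pu
  rot[3] = uooqt$puu
  rot[4] = ooqt$puuu
  rot[5] = oqt$puuuo
  rot[6] = qt$puuuoo
  rot[7] = t$puuuooq
  rot[8] = $puuuooqt
Sorted (with $ < everything):
  sorted[0] = $puuuooqt  (last char: 't')
  sorted[1] = ooqt$puuu  (last char: 'u')
  sorted[2] = oqt$puuuo  (last char: 'o')
  sorted[3] = puuuooqt$  (last char: '$')
  sorted[4] = qt$puuuoo  (last char: 'o')
  sorted[5] = t$puuuooq  (last char: 'q')
  sorted[6] = uooqt$puu  (last char: 'u')
  sorted[7] = uuooqt$pu  (last char: 'u')
  sorted[8] = uuuooqt$p  (last char: 'p')
Last column: tuo$oquup
Original string S is at sorted index 3

Answer: tuo$oquup
3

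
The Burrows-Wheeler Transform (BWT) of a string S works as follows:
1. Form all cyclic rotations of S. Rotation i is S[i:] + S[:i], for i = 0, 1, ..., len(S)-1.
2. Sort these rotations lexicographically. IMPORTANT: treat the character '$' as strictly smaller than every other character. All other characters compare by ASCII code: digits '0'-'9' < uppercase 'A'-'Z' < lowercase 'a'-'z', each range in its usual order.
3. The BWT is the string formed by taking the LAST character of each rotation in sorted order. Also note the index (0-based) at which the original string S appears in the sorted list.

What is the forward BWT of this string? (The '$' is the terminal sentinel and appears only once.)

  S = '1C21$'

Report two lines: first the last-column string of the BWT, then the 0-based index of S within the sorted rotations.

Answer: 12$C1
2

Derivation:
All 5 rotations (rotation i = S[i:]+S[:i]):
  rot[0] = 1C21$
  rot[1] = C21$1
  rot[2] = 21$1C
  rot[3] = 1$1C2
  rot[4] = $1C21
Sorted (with $ < everything):
  sorted[0] = $1C21  (last char: '1')
  sorted[1] = 1$1C2  (last char: '2')
  sorted[2] = 1C21$  (last char: '$')
  sorted[3] = 21$1C  (last char: 'C')
  sorted[4] = C21$1  (last char: '1')
Last column: 12$C1
Original string S is at sorted index 2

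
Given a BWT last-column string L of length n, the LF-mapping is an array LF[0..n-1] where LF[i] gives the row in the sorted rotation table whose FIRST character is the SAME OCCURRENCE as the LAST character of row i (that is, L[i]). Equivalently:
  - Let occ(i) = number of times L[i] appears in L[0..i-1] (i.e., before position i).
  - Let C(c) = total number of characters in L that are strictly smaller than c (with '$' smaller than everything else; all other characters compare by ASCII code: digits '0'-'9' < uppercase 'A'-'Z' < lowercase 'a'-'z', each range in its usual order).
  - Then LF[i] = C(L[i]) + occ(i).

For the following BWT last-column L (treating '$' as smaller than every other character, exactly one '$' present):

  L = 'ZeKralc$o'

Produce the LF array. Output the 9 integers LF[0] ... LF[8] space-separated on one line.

Char counts: '$':1, 'K':1, 'Z':1, 'a':1, 'c':1, 'e':1, 'l':1, 'o':1, 'r':1
C (first-col start): C('$')=0, C('K')=1, C('Z')=2, C('a')=3, C('c')=4, C('e')=5, C('l')=6, C('o')=7, C('r')=8
L[0]='Z': occ=0, LF[0]=C('Z')+0=2+0=2
L[1]='e': occ=0, LF[1]=C('e')+0=5+0=5
L[2]='K': occ=0, LF[2]=C('K')+0=1+0=1
L[3]='r': occ=0, LF[3]=C('r')+0=8+0=8
L[4]='a': occ=0, LF[4]=C('a')+0=3+0=3
L[5]='l': occ=0, LF[5]=C('l')+0=6+0=6
L[6]='c': occ=0, LF[6]=C('c')+0=4+0=4
L[7]='$': occ=0, LF[7]=C('$')+0=0+0=0
L[8]='o': occ=0, LF[8]=C('o')+0=7+0=7

Answer: 2 5 1 8 3 6 4 0 7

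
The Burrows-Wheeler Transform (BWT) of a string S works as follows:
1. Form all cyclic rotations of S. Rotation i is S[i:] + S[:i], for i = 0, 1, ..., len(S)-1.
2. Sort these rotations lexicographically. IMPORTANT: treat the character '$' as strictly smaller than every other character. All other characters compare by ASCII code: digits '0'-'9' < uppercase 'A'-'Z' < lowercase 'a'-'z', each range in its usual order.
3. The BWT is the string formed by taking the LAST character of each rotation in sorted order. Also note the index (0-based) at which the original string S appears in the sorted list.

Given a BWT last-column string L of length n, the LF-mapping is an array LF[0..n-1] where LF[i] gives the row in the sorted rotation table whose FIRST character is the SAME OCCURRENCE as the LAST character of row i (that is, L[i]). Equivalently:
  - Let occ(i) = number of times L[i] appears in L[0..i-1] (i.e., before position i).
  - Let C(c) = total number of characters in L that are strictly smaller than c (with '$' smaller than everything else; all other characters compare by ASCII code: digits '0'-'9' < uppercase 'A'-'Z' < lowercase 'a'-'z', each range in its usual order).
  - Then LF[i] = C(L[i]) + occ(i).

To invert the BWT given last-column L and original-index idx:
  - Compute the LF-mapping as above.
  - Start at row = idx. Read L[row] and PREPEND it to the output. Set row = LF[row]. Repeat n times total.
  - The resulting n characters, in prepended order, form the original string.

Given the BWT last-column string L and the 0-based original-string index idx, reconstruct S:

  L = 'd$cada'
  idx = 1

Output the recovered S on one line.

Answer: acadd$

Derivation:
LF mapping: 4 0 3 1 5 2
Walk LF starting at row 1, prepending L[row]:
  step 1: row=1, L[1]='$', prepend. Next row=LF[1]=0
  step 2: row=0, L[0]='d', prepend. Next row=LF[0]=4
  step 3: row=4, L[4]='d', prepend. Next row=LF[4]=5
  step 4: row=5, L[5]='a', prepend. Next row=LF[5]=2
  step 5: row=2, L[2]='c', prepend. Next row=LF[2]=3
  step 6: row=3, L[3]='a', prepend. Next row=LF[3]=1
Reversed output: acadd$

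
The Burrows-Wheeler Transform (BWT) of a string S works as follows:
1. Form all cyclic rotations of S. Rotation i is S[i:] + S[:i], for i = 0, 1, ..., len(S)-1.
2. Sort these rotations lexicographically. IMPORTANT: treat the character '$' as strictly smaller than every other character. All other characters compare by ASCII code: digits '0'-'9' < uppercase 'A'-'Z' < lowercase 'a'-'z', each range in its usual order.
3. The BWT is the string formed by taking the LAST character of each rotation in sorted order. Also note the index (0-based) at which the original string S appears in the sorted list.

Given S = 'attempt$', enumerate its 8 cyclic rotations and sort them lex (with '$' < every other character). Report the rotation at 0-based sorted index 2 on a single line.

Answer: empt$att

Derivation:
All 8 rotations (rotation i = S[i:]+S[:i]):
  rot[0] = attempt$
  rot[1] = ttempt$a
  rot[2] = tempt$at
  rot[3] = empt$att
  rot[4] = mpt$atte
  rot[5] = pt$attem
  rot[6] = t$attemp
  rot[7] = $attempt
Sorted (with $ < everything):
  sorted[0] = $attempt
  sorted[1] = attempt$
  sorted[2] = empt$att
  sorted[3] = mpt$atte
  sorted[4] = pt$attem
  sorted[5] = t$attemp
  sorted[6] = tempt$at
  sorted[7] = ttempt$a
sorted[2] = empt$att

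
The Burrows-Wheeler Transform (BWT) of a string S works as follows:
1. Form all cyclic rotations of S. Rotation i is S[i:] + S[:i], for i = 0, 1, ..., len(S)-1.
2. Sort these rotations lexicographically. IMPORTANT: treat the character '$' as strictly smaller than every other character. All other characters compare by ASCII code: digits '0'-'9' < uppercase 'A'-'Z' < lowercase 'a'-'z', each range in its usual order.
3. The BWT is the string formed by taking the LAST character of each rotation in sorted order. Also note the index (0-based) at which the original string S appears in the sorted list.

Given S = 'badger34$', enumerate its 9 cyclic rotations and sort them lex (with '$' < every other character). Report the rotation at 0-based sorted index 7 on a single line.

All 9 rotations (rotation i = S[i:]+S[:i]):
  rot[0] = badger34$
  rot[1] = adger34$b
  rot[2] = dger34$ba
  rot[3] = ger34$bad
  rot[4] = er34$badg
  rot[5] = r34$badge
  rot[6] = 34$badger
  rot[7] = 4$badger3
  rot[8] = $badger34
Sorted (with $ < everything):
  sorted[0] = $badger34
  sorted[1] = 34$badger
  sorted[2] = 4$badger3
  sorted[3] = adger34$b
  sorted[4] = badger34$
  sorted[5] = dger34$ba
  sorted[6] = er34$badg
  sorted[7] = ger34$bad
  sorted[8] = r34$badge
sorted[7] = ger34$bad

Answer: ger34$bad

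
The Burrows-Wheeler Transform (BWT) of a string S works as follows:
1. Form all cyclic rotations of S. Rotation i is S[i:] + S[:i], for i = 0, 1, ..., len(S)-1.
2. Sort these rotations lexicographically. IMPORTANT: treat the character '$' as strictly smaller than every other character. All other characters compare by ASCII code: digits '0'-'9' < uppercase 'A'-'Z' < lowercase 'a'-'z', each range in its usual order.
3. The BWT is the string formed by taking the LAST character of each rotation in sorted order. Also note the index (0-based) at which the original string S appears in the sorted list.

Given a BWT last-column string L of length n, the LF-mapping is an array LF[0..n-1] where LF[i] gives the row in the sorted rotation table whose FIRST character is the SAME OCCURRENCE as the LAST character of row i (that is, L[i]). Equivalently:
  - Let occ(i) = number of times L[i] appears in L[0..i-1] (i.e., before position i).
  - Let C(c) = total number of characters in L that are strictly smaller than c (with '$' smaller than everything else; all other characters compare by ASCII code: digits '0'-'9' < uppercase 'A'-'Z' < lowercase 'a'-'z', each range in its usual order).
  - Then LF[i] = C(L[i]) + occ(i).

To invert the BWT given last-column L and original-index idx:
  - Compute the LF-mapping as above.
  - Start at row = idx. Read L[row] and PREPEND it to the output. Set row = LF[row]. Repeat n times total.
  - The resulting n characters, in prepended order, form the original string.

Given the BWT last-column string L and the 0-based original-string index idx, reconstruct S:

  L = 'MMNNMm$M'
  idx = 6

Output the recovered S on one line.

Answer: NMMmNMM$

Derivation:
LF mapping: 1 2 5 6 3 7 0 4
Walk LF starting at row 6, prepending L[row]:
  step 1: row=6, L[6]='$', prepend. Next row=LF[6]=0
  step 2: row=0, L[0]='M', prepend. Next row=LF[0]=1
  step 3: row=1, L[1]='M', prepend. Next row=LF[1]=2
  step 4: row=2, L[2]='N', prepend. Next row=LF[2]=5
  step 5: row=5, L[5]='m', prepend. Next row=LF[5]=7
  step 6: row=7, L[7]='M', prepend. Next row=LF[7]=4
  step 7: row=4, L[4]='M', prepend. Next row=LF[4]=3
  step 8: row=3, L[3]='N', prepend. Next row=LF[3]=6
Reversed output: NMMmNMM$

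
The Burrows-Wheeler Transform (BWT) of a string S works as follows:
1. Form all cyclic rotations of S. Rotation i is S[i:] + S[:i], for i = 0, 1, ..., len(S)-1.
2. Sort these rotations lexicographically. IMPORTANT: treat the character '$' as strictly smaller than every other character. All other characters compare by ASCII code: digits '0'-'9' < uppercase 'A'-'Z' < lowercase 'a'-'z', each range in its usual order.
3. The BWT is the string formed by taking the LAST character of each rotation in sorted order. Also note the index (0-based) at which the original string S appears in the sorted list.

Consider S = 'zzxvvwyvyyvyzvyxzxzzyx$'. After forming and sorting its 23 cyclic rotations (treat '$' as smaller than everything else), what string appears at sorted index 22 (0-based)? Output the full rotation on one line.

All 23 rotations (rotation i = S[i:]+S[:i]):
  rot[0] = zzxvvwyvyyvyzvyxzxzzyx$
  rot[1] = zxvvwyvyyvyzvyxzxzzyx$z
  rot[2] = xvvwyvyyvyzvyxzxzzyx$zz
  rot[3] = vvwyvyyvyzvyxzxzzyx$zzx
  rot[4] = vwyvyyvyzvyxzxzzyx$zzxv
  rot[5] = wyvyyvyzvyxzxzzyx$zzxvv
  rot[6] = yvyyvyzvyxzxzzyx$zzxvvw
  rot[7] = vyyvyzvyxzxzzyx$zzxvvwy
  rot[8] = yyvyzvyxzxzzyx$zzxvvwyv
  rot[9] = yvyzvyxzxzzyx$zzxvvwyvy
  rot[10] = vyzvyxzxzzyx$zzxvvwyvyy
  rot[11] = yzvyxzxzzyx$zzxvvwyvyyv
  rot[12] = zvyxzxzzyx$zzxvvwyvyyvy
  rot[13] = vyxzxzzyx$zzxvvwyvyyvyz
  rot[14] = yxzxzzyx$zzxvvwyvyyvyzv
  rot[15] = xzxzzyx$zzxvvwyvyyvyzvy
  rot[16] = zxzzyx$zzxvvwyvyyvyzvyx
  rot[17] = xzzyx$zzxvvwyvyyvyzvyxz
  rot[18] = zzyx$zzxvvwyvyyvyzvyxzx
  rot[19] = zyx$zzxvvwyvyyvyzvyxzxz
  rot[20] = yx$zzxvvwyvyyvyzvyxzxzz
  rot[21] = x$zzxvvwyvyyvyzvyxzxzzy
  rot[22] = $zzxvvwyvyyvyzvyxzxzzyx
Sorted (with $ < everything):
  sorted[0] = $zzxvvwyvyyvyzvyxzxzzyx
  sorted[1] = vvwyvyyvyzvyxzxzzyx$zzx
  sorted[2] = vwyvyyvyzvyxzxzzyx$zzxv
  sorted[3] = vyxzxzzyx$zzxvvwyvyyvyz
  sorted[4] = vyyvyzvyxzxzzyx$zzxvvwy
  sorted[5] = vyzvyxzxzzyx$zzxvvwyvyy
  sorted[6] = wyvyyvyzvyxzxzzyx$zzxvv
  sorted[7] = x$zzxvvwyvyyvyzvyxzxzzy
  sorted[8] = xvvwyvyyvyzvyxzxzzyx$zz
  sorted[9] = xzxzzyx$zzxvvwyvyyvyzvy
  sorted[10] = xzzyx$zzxvvwyvyyvyzvyxz
  sorted[11] = yvyyvyzvyxzxzzyx$zzxvvw
  sorted[12] = yvyzvyxzxzzyx$zzxvvwyvy
  sorted[13] = yx$zzxvvwyvyyvyzvyxzxzz
  sorted[14] = yxzxzzyx$zzxvvwyvyyvyzv
  sorted[15] = yyvyzvyxzxzzyx$zzxvvwyv
  sorted[16] = yzvyxzxzzyx$zzxvvwyvyyv
  sorted[17] = zvyxzxzzyx$zzxvvwyvyyvy
  sorted[18] = zxvvwyvyyvyzvyxzxzzyx$z
  sorted[19] = zxzzyx$zzxvvwyvyyvyzvyx
  sorted[20] = zyx$zzxvvwyvyyvyzvyxzxz
  sorted[21] = zzxvvwyvyyvyzvyxzxzzyx$
  sorted[22] = zzyx$zzxvvwyvyyvyzvyxzx
sorted[22] = zzyx$zzxvvwyvyyvyzvyxzx

Answer: zzyx$zzxvvwyvyyvyzvyxzx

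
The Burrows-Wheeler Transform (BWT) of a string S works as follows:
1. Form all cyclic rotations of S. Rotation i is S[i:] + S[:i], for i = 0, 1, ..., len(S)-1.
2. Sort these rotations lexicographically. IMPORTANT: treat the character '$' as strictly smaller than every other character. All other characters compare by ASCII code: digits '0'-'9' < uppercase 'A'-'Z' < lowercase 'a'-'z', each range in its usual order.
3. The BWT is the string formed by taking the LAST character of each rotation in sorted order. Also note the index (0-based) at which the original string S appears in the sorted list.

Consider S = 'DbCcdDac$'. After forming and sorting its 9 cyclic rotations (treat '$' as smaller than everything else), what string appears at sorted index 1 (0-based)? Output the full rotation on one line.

Answer: CcdDac$Db

Derivation:
All 9 rotations (rotation i = S[i:]+S[:i]):
  rot[0] = DbCcdDac$
  rot[1] = bCcdDac$D
  rot[2] = CcdDac$Db
  rot[3] = cdDac$DbC
  rot[4] = dDac$DbCc
  rot[5] = Dac$DbCcd
  rot[6] = ac$DbCcdD
  rot[7] = c$DbCcdDa
  rot[8] = $DbCcdDac
Sorted (with $ < everything):
  sorted[0] = $DbCcdDac
  sorted[1] = CcdDac$Db
  sorted[2] = Dac$DbCcd
  sorted[3] = DbCcdDac$
  sorted[4] = ac$DbCcdD
  sorted[5] = bCcdDac$D
  sorted[6] = c$DbCcdDa
  sorted[7] = cdDac$DbC
  sorted[8] = dDac$DbCc
sorted[1] = CcdDac$Db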